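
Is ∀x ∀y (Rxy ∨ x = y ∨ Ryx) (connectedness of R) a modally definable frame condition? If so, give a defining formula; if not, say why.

If a class were modally definable it would be closed under disjoint unions (Goldblatt–Thomason).
Take 4 disjoint single-world reflexive frames: each is trivially connected, but their disjoint union has 4 worlds with no edge between distinct components, so it is not connected.
So the class is not modally definable.

Not modally definable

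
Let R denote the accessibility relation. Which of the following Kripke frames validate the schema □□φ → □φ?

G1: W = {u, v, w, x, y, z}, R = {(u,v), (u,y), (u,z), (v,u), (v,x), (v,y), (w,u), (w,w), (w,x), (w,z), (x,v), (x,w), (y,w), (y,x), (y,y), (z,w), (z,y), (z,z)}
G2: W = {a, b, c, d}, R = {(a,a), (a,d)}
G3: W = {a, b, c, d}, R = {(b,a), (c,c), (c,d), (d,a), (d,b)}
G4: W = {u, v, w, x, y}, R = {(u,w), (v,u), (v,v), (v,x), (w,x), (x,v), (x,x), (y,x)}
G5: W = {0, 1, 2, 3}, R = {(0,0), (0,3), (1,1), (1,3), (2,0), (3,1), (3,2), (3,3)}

This is the axiom for density; its first-order frame correspondent is ∀x ∀y (Rxy → ∃z (Rxz ∧ Rzy)).
G1: fails — Ruv but no t with Rut and Rtv.
G2: condition met.
G3: fails — Rba but no z with Rbz and Rza.
G4: fails — Ruw but no z with Ruz and Rzw.
G5: condition met.
Valid on: G2, G5.

G2, G5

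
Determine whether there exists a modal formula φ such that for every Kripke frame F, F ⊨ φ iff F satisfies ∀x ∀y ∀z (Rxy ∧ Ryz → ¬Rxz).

No — not modally definable

Any modally definable frame class is closed under surjective bounded morphisms.
The 7-cycle (worlds w0,w1,w2,w3,w4,w5,w6 with w0→w1→w2→w3→w4→w5→w6→w0) is intransitive. Mapping every world to a single reflexive point • is a surjective bounded morphism; the reflexive point is not intransitive (R••∧R•• but R••).
Hence intransitivity is not modally definable.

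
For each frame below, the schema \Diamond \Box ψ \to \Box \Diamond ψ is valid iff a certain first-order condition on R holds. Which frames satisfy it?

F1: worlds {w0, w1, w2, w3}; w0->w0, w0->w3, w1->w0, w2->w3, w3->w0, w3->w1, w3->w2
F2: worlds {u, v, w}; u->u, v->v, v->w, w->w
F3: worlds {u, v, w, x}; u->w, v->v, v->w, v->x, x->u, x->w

This is the axiom for convergence; its first-order frame correspondent is \forall x \forall y \forall z (Rxy \wedge Rxz \to \exists w (Ryw \wedge Rzw)).
F1: fails — Rw3w1 and Rw3w2 but w1 and w2 have no common successor.
F2: satisfies the condition.
F3: fails — Ruw and Ruw but w and w have no common successor.

F2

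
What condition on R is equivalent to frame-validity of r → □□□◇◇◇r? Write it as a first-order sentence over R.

∀x ∀z (xR³z → ∃w (x = w ∧ zR³w))

This is a Sahlqvist (Geach-type) schema ◇^0□^0r → □^3◇^3r.
Minimal-valuation argument: fix x; take any y with xR^0y and any z with xR^3z. Set V(r) to the set of worlds R-reachable from y in exactly 0 steps. Then □^0r holds at y, so the antecedent holds at x; validity forces ◇^3r at z, giving a w with zR^3w and yR^0w.
First-order correspondent: ∀x ∀z (xR³z → ∃w (x = w ∧ zR³w)).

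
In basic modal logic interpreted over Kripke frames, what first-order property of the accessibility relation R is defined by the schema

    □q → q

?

Reflexivity

Suppose □q→q is valid. At any x set V(q)={w : Rxw}. Then □q holds at x, so q holds at x, i.e. Rxx.
The converse is a direct semantic check.
Frame condition: ∀x Rxx.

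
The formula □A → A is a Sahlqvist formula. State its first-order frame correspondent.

reflexivity

Suppose □A→A is valid. At any x set V(A)={w : Rxw}. Then □A holds at x, so A holds at x, i.e. Rxx.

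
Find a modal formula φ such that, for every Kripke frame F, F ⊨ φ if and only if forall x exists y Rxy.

□p → ◇p

The condition is seriality. The D schema □p → ◇p defines it.
Suppose □p→◇p is valid. At any x set V(p)=W. Then □p at x, so ◇p at x, so x has a successor.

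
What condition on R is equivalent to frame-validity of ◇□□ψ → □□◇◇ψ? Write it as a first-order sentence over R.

This is a Sahlqvist (Geach-type) schema ◇^1□^2ψ → □^2◇^2ψ.
Minimal-valuation argument: fix x; take any y with xR^1y and any z with xR^2z. Set V(ψ) to the set of worlds R-reachable from y in exactly 2 steps. Then □^2ψ holds at y, so the antecedent holds at x; validity forces ◇^2ψ at z, giving a w with zR^2w and yR^2w.
First-order correspondent: ∀x ∀y ∀z ((xRy ∧ xR²z) → ∃w (yR²w ∧ zR²w)).

∀x ∀y ∀z ((xRy ∧ xR²z) → ∃w (yR²w ∧ zR²w))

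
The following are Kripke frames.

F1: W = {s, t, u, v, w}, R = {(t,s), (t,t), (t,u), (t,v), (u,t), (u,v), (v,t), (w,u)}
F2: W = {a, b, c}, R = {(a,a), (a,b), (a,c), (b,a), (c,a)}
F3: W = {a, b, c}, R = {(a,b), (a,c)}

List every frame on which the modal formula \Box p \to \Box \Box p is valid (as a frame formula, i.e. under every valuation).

Frame correspondent (Sahlqvist): \forall x \forall y \forall z (Rxy \wedge Ryz \to Rxz) — i.e. transitivity.
F1: fails — Rwu and Ruv but not Rwv.
F2: fails — Rba and Rab but not Rbb.
F3: holds.
Valid on: F3.

F3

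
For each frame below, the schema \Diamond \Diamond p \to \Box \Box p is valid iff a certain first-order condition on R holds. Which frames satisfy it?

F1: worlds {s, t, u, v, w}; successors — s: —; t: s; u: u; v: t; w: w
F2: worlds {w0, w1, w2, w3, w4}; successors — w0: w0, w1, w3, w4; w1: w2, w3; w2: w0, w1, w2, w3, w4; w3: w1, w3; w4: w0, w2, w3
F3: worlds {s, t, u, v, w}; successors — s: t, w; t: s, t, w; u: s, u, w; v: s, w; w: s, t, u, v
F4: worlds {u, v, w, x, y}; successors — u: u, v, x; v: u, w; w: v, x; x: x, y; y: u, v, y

F1

Frame correspondent (Sahlqvist): \forall x \forall y \forall z ((x R^2 y \wedge x R^2 z) \to \exists w (y = w \wedge z = w)) — i.e. a generalized confluence (Geach) condition.
F1: satisfies the condition.
F2: fails — w0R²w0, w0R²w1 but w0 ≠ w1.
F3: fails — sR²s, sR²t but s ≠ t.
F4: fails — uR²u, uR²v but u ≠ v.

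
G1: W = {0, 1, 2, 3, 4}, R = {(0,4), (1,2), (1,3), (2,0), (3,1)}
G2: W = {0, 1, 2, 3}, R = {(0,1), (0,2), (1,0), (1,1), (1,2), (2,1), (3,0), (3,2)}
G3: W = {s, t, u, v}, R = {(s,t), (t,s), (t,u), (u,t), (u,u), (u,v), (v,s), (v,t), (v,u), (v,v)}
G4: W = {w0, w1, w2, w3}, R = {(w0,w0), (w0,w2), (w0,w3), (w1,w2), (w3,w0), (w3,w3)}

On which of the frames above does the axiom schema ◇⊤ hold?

G2, G3

This is the axiom for seriality; its first-order frame correspondent is ∀x ∃y Rxy.
G1: fails — world 4 has no successor.
G2: holds.
G3: holds.
G4: fails — world w2 has no successor.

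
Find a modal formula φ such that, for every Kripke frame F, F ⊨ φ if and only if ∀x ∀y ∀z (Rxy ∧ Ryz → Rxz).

□r → □□r

The condition is transitivity. The 4 schema □r → □□r defines it.
Suppose □r→□□r is valid. Take Rxy, Ryz and set V(r)={w : Rxw}. Then □r at x, so □□r at x, so □r at y, so r at z, i.e. Rxz.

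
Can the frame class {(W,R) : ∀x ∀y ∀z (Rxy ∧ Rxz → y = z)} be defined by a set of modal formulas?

This is a Sahlqvist condition; the CD axiom ◇r → □r defines it.
Suppose ◇r→□r is valid. Take Rxy, Rxz and set V(r)={y}. Then ◇r at x, so □r at x, so r at z, i.e. z=y.

Yes, by ◇r → □r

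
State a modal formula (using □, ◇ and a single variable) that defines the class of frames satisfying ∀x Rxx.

The condition is reflexivity. The T schema □ψ → ψ defines it.
Suppose □ψ→ψ is valid. At any x set V(ψ)={w : Rxw}. Then □ψ holds at x, so ψ holds at x, i.e. Rxx.

□ψ → ψ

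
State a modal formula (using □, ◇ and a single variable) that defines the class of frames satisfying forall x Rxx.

□ψ → ψ

A defining formula is □ψ → ψ (the T axiom).
Suppose □ψ→ψ is valid. At any x set V(ψ)={w : Rxw}. Then □ψ holds at x, so ψ holds at x, i.e. Rxx.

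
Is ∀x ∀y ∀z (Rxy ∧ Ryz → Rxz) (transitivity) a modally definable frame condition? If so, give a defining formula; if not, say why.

The condition is transitivity. A defining modal formula is □r → □□r.

Yes, by □r → □□r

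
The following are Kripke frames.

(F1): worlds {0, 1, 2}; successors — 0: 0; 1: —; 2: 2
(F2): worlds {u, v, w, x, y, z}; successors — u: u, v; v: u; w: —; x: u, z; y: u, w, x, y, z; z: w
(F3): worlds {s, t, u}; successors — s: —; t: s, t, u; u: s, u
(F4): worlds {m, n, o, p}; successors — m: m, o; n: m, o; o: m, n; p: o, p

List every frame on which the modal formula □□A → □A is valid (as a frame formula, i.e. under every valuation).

This is the axiom for density; its first-order frame correspondent is ∀x ∀y (Rxy → ∃z (Rxz ∧ Rzy)).
(F1): satisfies the condition.
(F2): fails — Rzw but no t with Rzt and Rtw.
(F3): satisfies the condition.
(F4): fails — Ron but no z with Roz and Rzn.

(F1), (F3)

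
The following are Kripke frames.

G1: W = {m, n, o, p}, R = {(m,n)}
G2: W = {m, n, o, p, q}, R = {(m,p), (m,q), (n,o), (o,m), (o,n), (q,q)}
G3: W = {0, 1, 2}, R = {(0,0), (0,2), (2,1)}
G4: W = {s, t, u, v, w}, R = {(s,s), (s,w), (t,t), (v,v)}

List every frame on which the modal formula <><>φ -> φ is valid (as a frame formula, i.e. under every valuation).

G1

This is the axiom for a generalized confluence (Geach) condition; its first-order frame correspondent is forall x forall y (x R^2 y -> exists w (y = w & x = w)).
G1: ✓.
G2: fails — mR²q but q ≠ m.
G3: fails — 0R²1 but 1 ≠ 0.
G4: fails — sR²w but w ≠ s.
Valid on: G1.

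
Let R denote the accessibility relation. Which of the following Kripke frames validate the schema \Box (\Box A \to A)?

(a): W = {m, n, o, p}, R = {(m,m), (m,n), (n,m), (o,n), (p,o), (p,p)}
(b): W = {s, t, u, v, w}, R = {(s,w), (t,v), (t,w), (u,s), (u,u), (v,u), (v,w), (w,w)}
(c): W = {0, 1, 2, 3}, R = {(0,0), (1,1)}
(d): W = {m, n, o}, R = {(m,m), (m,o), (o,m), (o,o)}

This is the axiom for shift-reflexivity; its first-order frame correspondent is \forall x \forall y (Rxy \to Ryy).
(a): fails — Ron but not Rnn.
(b): fails — Rtv but not Rvv.
(c): condition met.
(d): condition met.
Valid on: (c), (d).

(c), (d)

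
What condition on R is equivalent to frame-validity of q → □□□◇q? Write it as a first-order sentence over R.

∀x ∀z (xR³z → ∃w (x = w ∧ zRw))

This is a Sahlqvist (Geach-type) schema ◇^0□^0q → □^3◇^1q.
Minimal-valuation argument: fix x; take any y with xR^0y and any z with xR^3z. Set V(q) to the set of worlds R-reachable from y in exactly 0 steps. Then □^0q holds at y, so the antecedent holds at x; validity forces ◇^1q at z, giving a w with zR^1w and yR^0w.
First-order correspondent: ∀x ∀z (xR³z → ∃w (x = w ∧ zRw)).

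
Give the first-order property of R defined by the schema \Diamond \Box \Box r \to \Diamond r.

\forall x \forall y (xRy \to \exists w (y R^2 w \wedge xRw))

This is a Sahlqvist (Geach-type) schema ◇^1□^2r → □^0◇^1r.
Minimal-valuation argument: fix x; take any y with xR^1y and any z with xR^0z. Set V(r) to the set of worlds R-reachable from y in exactly 2 steps. Then □^2r holds at y, so the antecedent holds at x; validity forces ◇^1r at z, giving a w with zR^1w and yR^2w.
First-order correspondent: \forall x \forall y (xRy \to \exists w (y R^2 w \wedge xRw)).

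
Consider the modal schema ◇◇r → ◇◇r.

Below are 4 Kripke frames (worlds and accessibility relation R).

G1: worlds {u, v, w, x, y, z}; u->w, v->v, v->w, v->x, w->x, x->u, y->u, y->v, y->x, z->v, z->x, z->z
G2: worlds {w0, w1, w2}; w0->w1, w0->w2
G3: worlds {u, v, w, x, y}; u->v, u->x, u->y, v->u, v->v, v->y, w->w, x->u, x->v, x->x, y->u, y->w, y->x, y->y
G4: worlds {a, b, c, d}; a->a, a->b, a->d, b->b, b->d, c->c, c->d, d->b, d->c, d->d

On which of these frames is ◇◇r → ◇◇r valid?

Frame correspondent (Sahlqvist): ∀x ∀y (xR²y → ∃w (y = w ∧ xR²w)) — i.e. a generalized confluence (Geach) condition.
G1: satisfies the condition.
G2: satisfies the condition.
G3: satisfies the condition.
G4: satisfies the condition.

G1, G2, G3, G4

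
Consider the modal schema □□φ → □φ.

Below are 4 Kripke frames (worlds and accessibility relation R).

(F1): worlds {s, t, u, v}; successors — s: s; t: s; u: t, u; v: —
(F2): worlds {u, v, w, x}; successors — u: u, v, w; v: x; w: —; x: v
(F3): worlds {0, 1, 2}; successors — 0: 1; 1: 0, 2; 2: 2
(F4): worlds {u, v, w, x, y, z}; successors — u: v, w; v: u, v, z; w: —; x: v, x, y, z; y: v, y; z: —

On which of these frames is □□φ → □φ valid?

This is the axiom for density; its first-order frame correspondent is ∀x ∀y (Rxy → ∃z (Rxz ∧ Rzy)).
(F1): satisfies the condition.
(F2): fails — Rvx but no z with Rvz and Rzx.
(F3): fails — R01 but no z with R0z and Rz1.
(F4): fails — Ruw but no t with Rut and Rtw.
Valid on: (F1).

(F1)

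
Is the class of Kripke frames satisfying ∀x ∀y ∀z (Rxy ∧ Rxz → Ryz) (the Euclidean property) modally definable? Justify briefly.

The condition is the Euclidean property. A defining modal formula is ◇r → □◇r.

Yes — defined by ◇r → □◇r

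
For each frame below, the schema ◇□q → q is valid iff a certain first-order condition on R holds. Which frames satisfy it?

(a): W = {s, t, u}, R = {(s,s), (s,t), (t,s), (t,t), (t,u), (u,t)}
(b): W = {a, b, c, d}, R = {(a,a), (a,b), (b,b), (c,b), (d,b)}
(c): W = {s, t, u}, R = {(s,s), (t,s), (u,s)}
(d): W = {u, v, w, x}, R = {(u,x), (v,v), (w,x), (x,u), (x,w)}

(a), (d)

This is the axiom for symmetry; its first-order frame correspondent is ∀x ∀y (Rxy → Ryx).
(a): ✓.
(b): fails — Rab but not Rba.
(c): fails — Rus but not Rsu.
(d): ✓.
Valid on: (a), (d).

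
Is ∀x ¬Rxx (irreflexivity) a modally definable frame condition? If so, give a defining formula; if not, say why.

Any modally definable frame class is closed under surjective bounded morphisms.
The 4-cycle (worlds w0,w1,w2,w3 with w0→w1→w2→w3→w0) is irreflexive, and the map sending every world to a single reflexive point • is a surjective bounded morphism (forth: every edge maps to (•,•); back: every world has a successor). So any modal formula valid on the 4-cycle is also valid on the reflexive point, which is not irreflexive.
Hence irreflexivity is not modally definable.

Not definable by any modal formula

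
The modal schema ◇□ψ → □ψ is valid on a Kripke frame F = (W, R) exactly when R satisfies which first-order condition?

the Euclidean property: ∀x ∀y ∀z (Rxy ∧ Rxz → Ryz)

Replacing ψ by ¬ψ and contraposing gives the equivalent schema ◇ψ → □◇ψ.
Suppose ◇ψ→□◇ψ is valid. Take Rxy, Rxz and set V(ψ)={y}. Then ◇ψ at x, so □◇ψ at x, so ◇ψ at z, so some w with Rzw has ψ; w=y, i.e. Rzy. By symmetry of the argument, Ryz.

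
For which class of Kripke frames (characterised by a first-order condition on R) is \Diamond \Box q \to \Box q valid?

the Euclidean property: \forall x \forall y \forall z (Rxy \wedge Rxz \to Ryz)

This is a form of the 5 axiom.
It corresponds to the Euclidean property: \forall x \forall y \forall z (Rxy \wedge Rxz \to Ryz).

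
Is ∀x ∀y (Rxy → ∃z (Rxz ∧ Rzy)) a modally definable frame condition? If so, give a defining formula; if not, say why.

Yes: it is density, defined by the C4 schema □□q → □q.
Suppose □□q→□q is valid. Take Rxy and set V(q)={w : xR²w}. Then □□q at x, so □q at x, so q at y, i.e. ∃z(Rxz∧Rzy).

Yes, by □□q → □q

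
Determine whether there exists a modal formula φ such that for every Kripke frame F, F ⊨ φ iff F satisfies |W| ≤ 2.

Any modally definable frame class is closed under disjoint unions.
Any modal formula valid on each of 3 disjoint one-world frames is valid on their disjoint union (validity is preserved under disjoint unions). Each one-world frame has |W|=1≤2, but the union has |W|=3.
So no modal formula (or set of formulas) defines exactly the |W|≤2 frames.

Not definable by any modal formula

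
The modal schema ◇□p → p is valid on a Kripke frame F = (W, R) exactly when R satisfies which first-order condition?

Equivalently (dual form): p → □◇p.
Suppose p→□◇p is valid. Take Rxy and set V(p)={x}. Then p at x, so □◇p at x, so ◇p at y, so some z with Ryz has p; z=x, i.e. Ryx.

symmetry: ∀x ∀y (Rxy → Ryx)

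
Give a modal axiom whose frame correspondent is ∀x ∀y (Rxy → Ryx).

ψ → □◇ψ

A defining formula is ψ → □◇ψ (the B axiom).
Suppose ψ→□◇ψ is valid. Take Rxy and set V(ψ)={x}. Then ψ at x, so □◇ψ at x, so ◇ψ at y, so some z with Ryz has ψ; z=x, i.e. Ryx.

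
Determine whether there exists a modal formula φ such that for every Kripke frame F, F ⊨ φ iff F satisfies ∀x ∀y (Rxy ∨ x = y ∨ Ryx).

If a class were modally definable it would be closed under disjoint unions (Goldblatt–Thomason).
Take 2 disjoint single-world reflexive frames: each is trivially connected, but their disjoint union has 2 worlds with no edge between distinct components, so it is not connected.
Hence connectedness of R is not modally definable.

Not definable by any modal formula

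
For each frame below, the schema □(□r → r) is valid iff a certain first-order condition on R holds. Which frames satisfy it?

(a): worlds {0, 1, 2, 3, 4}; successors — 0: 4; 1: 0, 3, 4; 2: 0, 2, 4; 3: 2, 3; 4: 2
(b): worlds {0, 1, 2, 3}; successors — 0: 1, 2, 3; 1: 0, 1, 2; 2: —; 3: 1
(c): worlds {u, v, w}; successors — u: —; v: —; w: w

The schema corresponds to shift-reflexivity: ∀x ∀y (Rxy → Ryy).
(a): fails — R10 but not R00.
(b): fails — R10 but not R00.
(c): condition met.
Valid on: (c).

(c)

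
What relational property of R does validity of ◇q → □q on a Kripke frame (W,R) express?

partial functionality: ∀x ∀y ∀z (Rxy ∧ Rxz → y = z)

Suppose ◇q→□q is valid. Take Rxy, Rxz and set V(q)={y}. Then ◇q at x, so □q at x, so q at z, i.e. z=y.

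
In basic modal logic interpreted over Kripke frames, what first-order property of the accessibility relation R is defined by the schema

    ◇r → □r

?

Suppose ◇r→□r is valid. Take Rxy, Rxz and set V(r)={y}. Then ◇r at x, so □r at x, so r at z, i.e. z=y.
Conversely, on a frame with partial functionality the schema holds at every world under every valuation.
Frame condition: ∀x ∀y ∀z (Rxy ∧ Rxz → y = z).

partial functionality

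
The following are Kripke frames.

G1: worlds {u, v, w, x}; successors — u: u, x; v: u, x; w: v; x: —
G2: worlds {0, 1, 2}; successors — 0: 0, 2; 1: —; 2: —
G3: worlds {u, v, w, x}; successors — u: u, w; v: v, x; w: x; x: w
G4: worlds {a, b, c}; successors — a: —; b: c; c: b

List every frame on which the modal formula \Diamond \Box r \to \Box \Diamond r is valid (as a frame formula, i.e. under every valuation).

The schema corresponds to convergence: \forall x \forall y \forall z (Rxy \wedge Rxz \to \exists w (Ryw \wedge Rzw)).
G1: fails — Ruu and Rux but u and x have no common successor.
G2: fails — R00 and R02 but 0 and 2 have no common successor.
G3: fails — Ruw and Ruu but w and u have no common successor.
G4: condition met.

G4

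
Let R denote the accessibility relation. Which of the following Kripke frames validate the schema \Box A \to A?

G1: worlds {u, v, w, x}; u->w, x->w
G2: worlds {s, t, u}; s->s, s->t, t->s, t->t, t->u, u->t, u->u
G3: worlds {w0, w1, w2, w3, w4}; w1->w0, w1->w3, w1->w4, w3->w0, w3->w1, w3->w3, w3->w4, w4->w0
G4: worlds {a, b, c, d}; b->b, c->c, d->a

Frame correspondent (Sahlqvist): \forall x Rxx — i.e. reflexivity.
G1: fails — world u does not see itself.
G2: holds.
G3: fails — world w0 does not see itself.
G4: fails — world a does not see itself.
Valid on: G2.

G2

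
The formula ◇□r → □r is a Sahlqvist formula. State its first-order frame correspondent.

The Euclidean property

Equivalently (dual form): ◇r → □◇r.
Suppose ◇r→□◇r is valid. Take Rxy, Rxz and set V(r)={y}. Then ◇r at x, so □◇r at x, so ◇r at z, so some w with Rzw has r; w=y, i.e. Rzy. By symmetry of the argument, Ryz.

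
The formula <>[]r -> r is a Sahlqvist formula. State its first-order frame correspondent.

symmetry

This schema is equivalent to the B axiom r → □◇r.
Its frame correspondent is symmetry — forall x forall y (Rxy -> Ryx).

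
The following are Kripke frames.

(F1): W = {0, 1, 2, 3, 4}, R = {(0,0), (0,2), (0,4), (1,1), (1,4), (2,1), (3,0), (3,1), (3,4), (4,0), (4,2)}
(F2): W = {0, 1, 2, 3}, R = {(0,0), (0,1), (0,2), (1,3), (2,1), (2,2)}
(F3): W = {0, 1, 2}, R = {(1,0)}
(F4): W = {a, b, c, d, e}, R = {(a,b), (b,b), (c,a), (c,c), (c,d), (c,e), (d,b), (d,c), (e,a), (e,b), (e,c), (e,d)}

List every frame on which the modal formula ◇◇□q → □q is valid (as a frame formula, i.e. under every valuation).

The schema corresponds to a generalized confluence (Geach) condition: ∀x ∀y ∀z ((xR²y ∧ xRz) → ∃w (yRw ∧ z = w)).
(F1): fails — 0R²1, 0R0 but no w with 1Rw and 0=w.
(F2): fails — 0R²1, 0R0 but no w with 1Rw and 0=w.
(F3): condition met.
(F4): fails — cR²a, cRa but no w with aRw and a=w.
Valid on: (F3).

(F3)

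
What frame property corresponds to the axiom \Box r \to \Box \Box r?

transitivity

Suppose □r→□□r is valid. Take Rxy, Ryz and set V(r)={w : Rxw}. Then □r at x, so □□r at x, so □r at y, so r at z, i.e. Rxz.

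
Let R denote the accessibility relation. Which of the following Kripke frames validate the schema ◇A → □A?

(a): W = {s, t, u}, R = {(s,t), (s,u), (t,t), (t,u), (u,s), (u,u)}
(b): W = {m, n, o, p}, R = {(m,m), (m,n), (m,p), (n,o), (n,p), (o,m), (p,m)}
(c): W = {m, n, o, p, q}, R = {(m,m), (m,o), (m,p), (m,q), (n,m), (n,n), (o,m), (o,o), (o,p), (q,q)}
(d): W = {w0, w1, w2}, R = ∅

(d)

Frame correspondent (Sahlqvist): ∀x ∀y ∀z (Rxy ∧ Rxz → y = z) — i.e. partial functionality.
(a): fails — s sees both t and u.
(b): fails — m sees both m and n.
(c): fails — m sees both m and o.
(d): satisfies the condition.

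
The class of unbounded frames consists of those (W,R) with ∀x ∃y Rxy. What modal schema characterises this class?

□s → ◇s

A defining formula is □s → ◇s (the D axiom).
Suppose □s→◇s is valid. At any x set V(s)=W. Then □s at x, so ◇s at x, so x has a successor.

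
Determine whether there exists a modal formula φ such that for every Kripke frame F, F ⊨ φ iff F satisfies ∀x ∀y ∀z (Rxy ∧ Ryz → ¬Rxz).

No — not modally definable

Modal frame validity is preserved under surjective bounded morphisms.
The 7-cycle (worlds a,b,c,d,e,f,g with a→b→c→d→e→f→g→a) is intransitive. Mapping every world to a single reflexive point • is a surjective bounded morphism; the reflexive point is not intransitive (R••∧R•• but R••).
Hence intransitivity is not modally definable.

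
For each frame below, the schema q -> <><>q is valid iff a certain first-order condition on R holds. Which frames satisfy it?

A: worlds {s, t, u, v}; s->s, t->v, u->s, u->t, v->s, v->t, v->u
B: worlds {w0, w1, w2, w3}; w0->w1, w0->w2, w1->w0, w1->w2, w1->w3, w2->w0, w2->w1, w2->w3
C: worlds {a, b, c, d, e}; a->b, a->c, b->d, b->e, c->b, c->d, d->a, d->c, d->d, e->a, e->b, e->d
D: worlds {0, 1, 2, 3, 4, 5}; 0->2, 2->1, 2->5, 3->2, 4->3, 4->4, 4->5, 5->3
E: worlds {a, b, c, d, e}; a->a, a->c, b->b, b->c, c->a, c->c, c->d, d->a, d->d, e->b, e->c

none

Frame correspondent (Sahlqvist): forall x exists w (x = w & x R^2 w) — i.e. a generalized confluence (Geach) condition.
A: fails — at u but no w with u=w and uR²w.
B: fails — at w3 but no w with w3=w and w3R²w.
C: fails — at a but no w with a=w and aR²w.
D: fails — at 0 but no w with 0=w and 0R²w.
E: fails — at e but no w with e=w and eR²w.
Valid on no frame.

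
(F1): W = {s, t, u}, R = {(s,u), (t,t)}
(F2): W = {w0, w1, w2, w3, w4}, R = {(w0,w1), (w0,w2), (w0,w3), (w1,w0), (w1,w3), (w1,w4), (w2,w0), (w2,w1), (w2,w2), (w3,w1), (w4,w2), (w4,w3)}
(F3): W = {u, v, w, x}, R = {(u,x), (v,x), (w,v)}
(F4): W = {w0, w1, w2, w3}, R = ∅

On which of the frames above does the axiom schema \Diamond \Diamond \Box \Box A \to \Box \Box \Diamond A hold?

(F1), (F4)

The schema corresponds to a generalized confluence (Geach) condition: \forall x \forall y \forall z ((x R^2 y \wedge x R^2 z) \to \exists w (y R^2 w \wedge zRw)).
(F1): condition met.
(F2): fails — w0R²w3, w0R²w3 but no w with w3R²w and w3Rw.
(F3): fails — wR²x, wR²x but no t with xR²t and xRt.
(F4): condition met.
Valid on: (F1), (F4).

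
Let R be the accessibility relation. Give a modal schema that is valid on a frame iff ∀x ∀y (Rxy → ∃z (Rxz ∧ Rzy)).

This is density; the standard corresponding axiom is C4: □□s → □s.
Suppose □□s→□s is valid. Take Rxy and set V(s)={w : xR²w}. Then □□s at x, so □s at x, so s at y, i.e. ∃z(Rxz∧Rzy).

□□s → □s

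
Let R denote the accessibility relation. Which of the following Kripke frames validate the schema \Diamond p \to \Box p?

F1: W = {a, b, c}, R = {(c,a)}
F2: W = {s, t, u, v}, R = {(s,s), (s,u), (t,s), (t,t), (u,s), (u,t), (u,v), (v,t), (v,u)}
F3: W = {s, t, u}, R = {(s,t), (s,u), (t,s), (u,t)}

F1

The schema corresponds to partial functionality: \forall x \forall y \forall z (Rxy \wedge Rxz \to y = z).
F1: ✓.
F2: fails — s sees both s and u.
F3: fails — s sees both t and u.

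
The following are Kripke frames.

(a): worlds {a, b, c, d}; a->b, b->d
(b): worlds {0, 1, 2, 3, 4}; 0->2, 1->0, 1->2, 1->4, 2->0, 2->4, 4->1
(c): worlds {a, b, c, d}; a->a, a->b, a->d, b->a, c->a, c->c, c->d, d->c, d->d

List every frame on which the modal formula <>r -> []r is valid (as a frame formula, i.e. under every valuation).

(a)

The schema corresponds to partial functionality: forall x forall y forall z (Rxy & Rxz -> y = z).
(a): condition met.
(b): fails — 1 sees both 0 and 2.
(c): fails — a sees both a and b.
Valid on: (a).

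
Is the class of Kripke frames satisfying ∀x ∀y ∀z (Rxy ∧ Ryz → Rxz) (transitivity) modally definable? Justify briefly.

Yes, by □q → □□q

The condition is transitivity. A defining modal formula is □q → □□q.
Suppose □q→□□q is valid. Take Rxy, Ryz and set V(q)={w : Rxw}. Then □q at x, so □□q at x, so □q at y, so q at z, i.e. Rxz.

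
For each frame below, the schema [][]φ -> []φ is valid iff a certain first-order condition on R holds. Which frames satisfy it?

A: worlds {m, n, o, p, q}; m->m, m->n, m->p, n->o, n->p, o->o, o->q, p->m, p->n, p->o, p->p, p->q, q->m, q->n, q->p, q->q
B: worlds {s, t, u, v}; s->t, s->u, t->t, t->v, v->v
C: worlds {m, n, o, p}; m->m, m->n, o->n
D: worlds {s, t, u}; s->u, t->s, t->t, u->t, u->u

A, D

Frame correspondent (Sahlqvist): forall x forall y (Rxy -> exists z (Rxz & Rzy)) — i.e. density.
A: ✓.
B: fails — Rsu but no z with Rsz and Rzu.
C: fails — Ron but no z with Roz and Rzn.
D: ✓.
Valid on: A, D.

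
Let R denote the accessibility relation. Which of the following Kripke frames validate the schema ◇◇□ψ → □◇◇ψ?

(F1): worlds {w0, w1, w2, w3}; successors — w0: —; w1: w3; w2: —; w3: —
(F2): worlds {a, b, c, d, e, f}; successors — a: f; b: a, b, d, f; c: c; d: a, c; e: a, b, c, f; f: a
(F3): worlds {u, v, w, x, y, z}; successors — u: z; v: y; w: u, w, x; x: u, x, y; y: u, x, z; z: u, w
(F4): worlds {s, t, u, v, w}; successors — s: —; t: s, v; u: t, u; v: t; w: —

(F1)

This is the axiom for a generalized confluence (Geach) condition; its first-order frame correspondent is ∀x ∀y ∀z ((xR²y ∧ xRz) → ∃w (yRw ∧ zR²w)).
(F1): condition met.
(F2): fails — bR²a, bRa but no w with aRw and aR²w.
(F3): fails — wR²u, wRu but no t with uRt and uR²t.
(F4): fails — tR²t, tRs but no w* with tRw* and sR²w*.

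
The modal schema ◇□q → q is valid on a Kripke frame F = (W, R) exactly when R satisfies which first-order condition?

Equivalently (dual form): q → □◇q.
Suppose q→□◇q is valid. Take Rxy and set V(q)={x}. Then q at x, so □◇q at x, so ◇q at y, so some z with Ryz has q; z=x, i.e. Ryx.
Conversely, on a frame with symmetry the schema holds at every world under every valuation.
Frame condition: ∀x ∀y (Rxy → Ryx).

symmetry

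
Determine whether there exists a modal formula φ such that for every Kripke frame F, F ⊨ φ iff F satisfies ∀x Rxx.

Yes, by □q → q

Yes: it is reflexivity, defined by the T schema □q → q.
Suppose □q→q is valid. At any x set V(q)={w : Rxw}. Then □q holds at x, so q holds at x, i.e. Rxx.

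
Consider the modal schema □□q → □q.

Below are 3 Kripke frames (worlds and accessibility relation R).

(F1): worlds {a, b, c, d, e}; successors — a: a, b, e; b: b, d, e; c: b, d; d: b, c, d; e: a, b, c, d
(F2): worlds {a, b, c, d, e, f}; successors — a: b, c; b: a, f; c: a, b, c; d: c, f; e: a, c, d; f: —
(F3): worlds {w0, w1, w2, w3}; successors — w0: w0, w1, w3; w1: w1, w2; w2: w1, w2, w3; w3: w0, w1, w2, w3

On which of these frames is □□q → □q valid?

(F1), (F3)

The schema corresponds to density: ∀x ∀y (Rxy → ∃z (Rxz ∧ Rzy)).
(F1): holds.
(F2): fails — Rbf but no z with Rbz and Rzf.
(F3): holds.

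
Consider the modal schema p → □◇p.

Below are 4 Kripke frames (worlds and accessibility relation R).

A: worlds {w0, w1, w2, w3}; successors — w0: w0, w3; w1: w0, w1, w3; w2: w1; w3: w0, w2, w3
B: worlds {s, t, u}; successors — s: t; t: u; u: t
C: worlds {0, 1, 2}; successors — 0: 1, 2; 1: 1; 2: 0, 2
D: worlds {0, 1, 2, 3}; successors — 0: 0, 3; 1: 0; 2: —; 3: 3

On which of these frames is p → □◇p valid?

none

This is the axiom for symmetry; its first-order frame correspondent is ∀x ∀y (Rxy → Ryx).
A: fails — Rw1w0 but not Rw0w1.
B: fails — Rst but not Rts.
C: fails — R01 but not R10.
D: fails — R10 but not R01.
Valid on no frame.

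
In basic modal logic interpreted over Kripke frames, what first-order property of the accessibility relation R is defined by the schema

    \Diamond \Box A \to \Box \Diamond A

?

Suppose ◇□A→□◇A is valid. Take Rxy, Rxz and set V(A)={w : Ryw}. Then □A at y so ◇□A at x, so □◇A at x, so ◇A at z, giving w with Rzw and Ryw.

convergence: \forall x \forall y \forall z (Rxy \wedge Rxz \to \exists w (Ryw \wedge Rzw))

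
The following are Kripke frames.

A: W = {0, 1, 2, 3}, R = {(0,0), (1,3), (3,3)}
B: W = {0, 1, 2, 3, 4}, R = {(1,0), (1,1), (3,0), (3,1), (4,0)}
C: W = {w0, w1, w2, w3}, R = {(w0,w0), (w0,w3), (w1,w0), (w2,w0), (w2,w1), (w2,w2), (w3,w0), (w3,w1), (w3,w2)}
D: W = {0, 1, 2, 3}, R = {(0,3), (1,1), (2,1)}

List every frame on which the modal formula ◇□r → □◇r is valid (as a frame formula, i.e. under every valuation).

Frame correspondent (Sahlqvist): ∀x ∀y ∀z (Rxy ∧ Rxz → ∃w (Ryw ∧ Rzw)) — i.e. convergence.
A: condition met.
B: fails — R10 and R10 but 0 and 0 have no common successor.
C: condition met.
D: fails — R03 and R03 but 3 and 3 have no common successor.
Valid on: A, C.

A, C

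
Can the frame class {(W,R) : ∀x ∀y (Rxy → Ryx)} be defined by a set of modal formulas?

This is a Sahlqvist condition; the B axiom r → □◇r defines it.
Suppose r→□◇r is valid. Take Rxy and set V(r)={x}. Then r at x, so □◇r at x, so ◇r at y, so some z with Ryz has r; z=x, i.e. Ryx.

Definable; r → □◇r defines it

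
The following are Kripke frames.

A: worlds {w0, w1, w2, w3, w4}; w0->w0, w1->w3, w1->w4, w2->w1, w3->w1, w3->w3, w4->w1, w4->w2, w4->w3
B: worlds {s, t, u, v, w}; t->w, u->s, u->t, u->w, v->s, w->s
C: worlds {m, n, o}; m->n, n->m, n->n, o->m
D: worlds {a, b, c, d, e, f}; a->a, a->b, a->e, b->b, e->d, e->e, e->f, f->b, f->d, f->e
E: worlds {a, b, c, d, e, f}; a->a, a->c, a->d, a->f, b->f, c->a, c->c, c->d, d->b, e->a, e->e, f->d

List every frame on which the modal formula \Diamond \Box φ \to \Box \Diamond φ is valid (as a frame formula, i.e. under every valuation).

C

The schema corresponds to convergence: \forall x \forall y \forall z (Rxy \wedge Rxz \to \exists w (Ryw \wedge Rzw)).
A: fails — Rw4w1 and Rw4w2 but w1 and w2 have no common successor.
B: fails — Ruw and Rut but w and t have no common successor.
C: satisfies the condition.
D: fails — Rab and Rae but b and e have no common successor.
E: fails — Raa and Rad but a and d have no common successor.
Valid on: C.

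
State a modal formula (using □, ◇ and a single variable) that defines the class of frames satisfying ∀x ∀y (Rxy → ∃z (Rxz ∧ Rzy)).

A defining formula is □□r → □r (the C4 axiom).

□□r → □r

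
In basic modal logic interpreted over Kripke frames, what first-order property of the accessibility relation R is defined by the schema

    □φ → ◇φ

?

Suppose □φ→◇φ is valid. At any x set V(φ)=W. Then □φ at x, so ◇φ at x, so x has a successor.

seriality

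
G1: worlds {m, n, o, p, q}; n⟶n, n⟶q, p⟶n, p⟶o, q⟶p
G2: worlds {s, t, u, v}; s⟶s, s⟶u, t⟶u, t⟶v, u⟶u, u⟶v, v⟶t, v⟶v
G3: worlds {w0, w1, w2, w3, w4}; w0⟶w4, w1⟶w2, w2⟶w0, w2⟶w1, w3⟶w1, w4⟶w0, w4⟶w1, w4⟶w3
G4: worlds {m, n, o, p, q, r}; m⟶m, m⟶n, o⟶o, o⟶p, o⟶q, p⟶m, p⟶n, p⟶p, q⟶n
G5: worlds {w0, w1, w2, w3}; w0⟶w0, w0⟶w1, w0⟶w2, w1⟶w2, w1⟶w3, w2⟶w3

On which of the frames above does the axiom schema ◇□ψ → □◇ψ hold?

G2

The schema corresponds to convergence: ∀x ∀y ∀z (Rxy ∧ Rxz → ∃w (Ryw ∧ Rzw)).
G1: fails — Rnn and Rnq but n and q have no common successor.
G2: holds.
G3: fails — Rw2w1 and Rw2w0 but w1 and w0 have no common successor.
G4: fails — Rmm and Rmn but m and n have no common successor.
G5: fails — Rw0w0 and Rw0w2 but w0 and w2 have no common successor.
Valid on: G2.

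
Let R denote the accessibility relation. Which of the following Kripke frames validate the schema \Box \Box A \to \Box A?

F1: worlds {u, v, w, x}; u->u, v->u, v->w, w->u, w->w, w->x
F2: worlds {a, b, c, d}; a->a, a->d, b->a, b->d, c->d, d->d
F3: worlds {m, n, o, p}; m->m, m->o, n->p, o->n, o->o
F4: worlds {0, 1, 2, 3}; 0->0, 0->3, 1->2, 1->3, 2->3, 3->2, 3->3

Frame correspondent (Sahlqvist): \forall x \forall y (Rxy \to \exists z (Rxz \wedge Rzy)) — i.e. density.
F1: ✓.
F2: ✓.
F3: fails — Rnp but no z with Rnz and Rzp.
F4: ✓.

F1, F2, F4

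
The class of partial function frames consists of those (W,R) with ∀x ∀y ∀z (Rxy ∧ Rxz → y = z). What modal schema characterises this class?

◇ψ → □ψ

A defining formula is ◇ψ → □ψ (the CD axiom).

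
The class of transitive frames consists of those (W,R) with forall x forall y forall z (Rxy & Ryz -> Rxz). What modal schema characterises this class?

The condition is transitivity. The 4 schema □r → □□r defines it.
Suppose □r→□□r is valid. Take Rxy, Ryz and set V(r)={w : Rxw}. Then □r at x, so □□r at x, so □r at y, so r at z, i.e. Rxz.

□r → □□r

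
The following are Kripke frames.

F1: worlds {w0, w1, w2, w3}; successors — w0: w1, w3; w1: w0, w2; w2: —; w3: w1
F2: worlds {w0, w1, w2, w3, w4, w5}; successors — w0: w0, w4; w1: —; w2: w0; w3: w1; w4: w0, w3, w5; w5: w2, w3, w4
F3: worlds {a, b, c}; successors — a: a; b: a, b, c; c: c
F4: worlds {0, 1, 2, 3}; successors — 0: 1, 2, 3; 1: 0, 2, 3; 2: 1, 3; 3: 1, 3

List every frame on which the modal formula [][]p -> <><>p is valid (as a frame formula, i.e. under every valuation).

F3, F4

Frame correspondent (Sahlqvist): forall x exists w (x R^2 w & x R^2 w) — i.e. a generalized confluence (Geach) condition.
F1: fails — at w2 but no w with w2R²w and w2R²w.
F2: fails — at w1 but no w with w1R²w and w1R²w.
F3: satisfies the condition.
F4: satisfies the condition.
Valid on: F3, F4.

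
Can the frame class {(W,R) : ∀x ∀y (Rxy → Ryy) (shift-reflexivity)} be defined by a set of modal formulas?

The condition is shift-reflexivity. A defining modal formula is □(□p → p).
Suppose □(□p→p) is valid. Take Rxy and set V(p)={w : Ryw}. Then at y, □p holds; since □(□p→p) at x, □p→p at y, so p at y, i.e. Ryy.

Yes, by □(□p → p)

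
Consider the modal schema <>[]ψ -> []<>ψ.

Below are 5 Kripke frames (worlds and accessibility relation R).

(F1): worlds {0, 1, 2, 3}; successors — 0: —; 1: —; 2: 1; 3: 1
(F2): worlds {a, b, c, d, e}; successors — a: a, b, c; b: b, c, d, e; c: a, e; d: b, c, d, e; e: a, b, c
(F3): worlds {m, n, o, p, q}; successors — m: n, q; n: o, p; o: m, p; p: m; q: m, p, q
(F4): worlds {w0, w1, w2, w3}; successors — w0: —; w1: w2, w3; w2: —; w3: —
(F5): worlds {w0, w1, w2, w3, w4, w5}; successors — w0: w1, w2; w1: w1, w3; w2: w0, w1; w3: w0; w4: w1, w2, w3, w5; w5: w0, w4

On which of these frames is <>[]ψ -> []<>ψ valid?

Frame correspondent (Sahlqvist): forall x forall y forall z (Rxy & Rxz -> exists w (Ryw & Rzw)) — i.e. convergence.
(F1): fails — R21 and R21 but 1 and 1 have no common successor.
(F2): holds.
(F3): fails — Rom and Rop but m and p have no common successor.
(F4): fails — Rw1w2 and Rw1w2 but w2 and w2 have no common successor.
(F5): fails — Rw1w1 and Rw1w3 but w1 and w3 have no common successor.

(F2)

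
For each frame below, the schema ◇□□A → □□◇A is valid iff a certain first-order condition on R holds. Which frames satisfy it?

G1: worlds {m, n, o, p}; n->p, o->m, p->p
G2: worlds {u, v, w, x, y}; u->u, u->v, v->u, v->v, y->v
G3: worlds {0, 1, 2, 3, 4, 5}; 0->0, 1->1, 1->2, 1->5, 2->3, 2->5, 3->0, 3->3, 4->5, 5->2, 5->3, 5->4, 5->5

Frame correspondent (Sahlqvist): ∀x ∀y ∀z ((xRy ∧ xR²z) → ∃w (yR²w ∧ zRw)) — i.e. a generalized confluence (Geach) condition.
G1: holds.
G2: holds.
G3: fails — 2R3, 2R²4 but no w with 3R²w and 4Rw.

G1, G2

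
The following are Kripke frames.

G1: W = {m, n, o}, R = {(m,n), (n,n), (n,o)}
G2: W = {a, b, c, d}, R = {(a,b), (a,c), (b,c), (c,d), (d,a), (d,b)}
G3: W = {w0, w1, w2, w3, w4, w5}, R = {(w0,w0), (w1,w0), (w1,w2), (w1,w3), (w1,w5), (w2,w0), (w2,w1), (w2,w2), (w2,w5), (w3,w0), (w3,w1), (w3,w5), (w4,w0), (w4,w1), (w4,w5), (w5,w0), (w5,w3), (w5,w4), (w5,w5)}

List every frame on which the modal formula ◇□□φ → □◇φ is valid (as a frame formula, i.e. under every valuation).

G3

This is the axiom for a generalized confluence (Geach) condition; its first-order frame correspondent is ∀x ∀y ∀z ((xRy ∧ xRz) → ∃w (yR²w ∧ zRw)).
G1: fails — nRn, nRo but no w with nR²w and oRw.
G2: fails — aRb, aRb but no w with bR²w and bRw.
G3: ✓.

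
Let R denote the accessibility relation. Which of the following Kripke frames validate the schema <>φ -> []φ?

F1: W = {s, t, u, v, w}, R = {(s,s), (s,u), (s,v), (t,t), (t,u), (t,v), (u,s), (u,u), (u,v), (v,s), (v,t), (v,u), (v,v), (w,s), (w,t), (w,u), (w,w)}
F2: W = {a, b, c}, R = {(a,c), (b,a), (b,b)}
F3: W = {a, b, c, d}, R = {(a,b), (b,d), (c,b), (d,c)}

This is the axiom for partial functionality; its first-order frame correspondent is forall x forall y forall z (Rxy & Rxz -> y = z).
F1: fails — s sees both s and u.
F2: fails — b sees both a and b.
F3: satisfies the condition.
Valid on: F3.

F3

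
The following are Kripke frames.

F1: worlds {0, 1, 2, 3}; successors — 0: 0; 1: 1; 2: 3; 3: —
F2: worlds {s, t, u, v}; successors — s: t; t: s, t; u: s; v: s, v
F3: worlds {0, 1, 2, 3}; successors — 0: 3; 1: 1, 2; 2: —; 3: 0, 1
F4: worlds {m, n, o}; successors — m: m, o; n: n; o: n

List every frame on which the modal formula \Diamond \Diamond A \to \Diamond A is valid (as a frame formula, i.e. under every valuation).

F1

Frame correspondent (Sahlqvist): \forall x \forall y \forall z (Rxy \wedge Ryz \to Rxz) — i.e. transitivity.
F1: condition met.
F2: fails — Rus and Rst but not Rut.
F3: fails — R31 and R12 but not R32.
F4: fails — Rmo and Ron but not Rmn.
Valid on: F1.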